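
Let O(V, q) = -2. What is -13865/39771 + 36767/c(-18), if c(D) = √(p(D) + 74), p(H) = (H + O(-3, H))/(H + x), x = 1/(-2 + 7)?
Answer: -13865/39771 + 36767*√595054/6686 ≈ 4241.6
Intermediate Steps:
x = ⅕ (x = 1/5 = ⅕ ≈ 0.20000)
p(H) = (-2 + H)/(⅕ + H) (p(H) = (H - 2)/(H + ⅕) = (-2 + H)/(⅕ + H))
c(D) = √(74 + 5*(-2 + D)/(1 + 5*D)) (c(D) = √(5*(-2 + D)/(1 + 5*D) + 74) = √(74 + 5*(-2 + D)/(1 + 5*D)))
-13865/39771 + 36767/c(-18) = -13865/39771 + 36767/(√((64 + 375*(-18))/(1 + 5*(-18)))) = -13865*1/39771 + 36767/(√((64 - 6750)/(1 - 90))) = -13865/39771 + 36767/(√(-6686/(-89))) = -13865/39771 + 36767/(√(-1/89*(-6686))) = -13865/39771 + 36767/(√(6686/89)) = -13865/39771 + 36767/((√595054/89)) = -13865/39771 + 36767*(√595054/6686) = -13865/39771 + 36767*√595054/6686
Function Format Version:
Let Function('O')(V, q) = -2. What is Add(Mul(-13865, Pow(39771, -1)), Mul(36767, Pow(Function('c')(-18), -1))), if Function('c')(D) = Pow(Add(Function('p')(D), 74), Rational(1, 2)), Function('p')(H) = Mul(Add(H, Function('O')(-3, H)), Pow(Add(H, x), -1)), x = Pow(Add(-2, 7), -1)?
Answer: Add(Rational(-13865, 39771), Mul(Rational(36767, 6686), Pow(595054, Rational(1, 2)))) ≈ 4241.6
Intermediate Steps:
x = Rational(1, 5) (x = Pow(5, -1) = Rational(1, 5) ≈ 0.20000)
Function('p')(H) = Mul(Pow(Add(Rational(1, 5), H), -1), Add(-2, H)) (Function('p')(H) = Mul(Add(H, -2), Pow(Add(H, Rational(1, 5)), -1)) = Mul(Add(-2, H), Pow(Add(Rational(1, 5), H), -1)) = Mul(Pow(Add(Rational(1, 5), H), -1), Add(-2, H)))
Function('c')(D) = Pow(Add(74, Mul(5, Pow(Add(1, Mul(5, D)), -1), Add(-2, D))), Rational(1, 2)) (Function('c')(D) = Pow(Add(Mul(5, Pow(Add(1, Mul(5, D)), -1), Add(-2, D)), 74), Rational(1, 2)) = Pow(Add(74, Mul(5, Pow(Add(1, Mul(5, D)), -1), Add(-2, D))), Rational(1, 2)))
Add(Mul(-13865, Pow(39771, -1)), Mul(36767, Pow(Function('c')(-18), -1))) = Add(Mul(-13865, Pow(39771, -1)), Mul(36767, Pow(Pow(Mul(Pow(Add(1, Mul(5, -18)), -1), Add(64, Mul(375, -18))), Rational(1, 2)), -1))) = Add(Mul(-13865, Rational(1, 39771)), Mul(36767, Pow(Pow(Mul(Pow(Add(1, -90), -1), Add(64, -6750)), Rational(1, 2)), -1))) = Add(Rational(-13865, 39771), Mul(36767, Pow(Pow(Mul(Pow(-89, -1), -6686), Rational(1, 2)), -1))) = Add(Rational(-13865, 39771), Mul(36767, Pow(Pow(Mul(Rational(-1, 89), -6686), Rational(1, 2)), -1))) = Add(Rational(-13865, 39771), Mul(36767, Pow(Pow(Rational(6686, 89), Rational(1, 2)), -1))) = Add(Rational(-13865, 39771), Mul(36767, Pow(Mul(Rational(1, 89), Pow(595054, Rational(1, 2))), -1))) = Add(Rational(-13865, 39771), Mul(36767, Mul(Rational(1, 6686), Pow(595054, Rational(1, 2))))) = Add(Rational(-13865, 39771), Mul(Rational(36767, 6686), Pow(595054, Rational(1, 2))))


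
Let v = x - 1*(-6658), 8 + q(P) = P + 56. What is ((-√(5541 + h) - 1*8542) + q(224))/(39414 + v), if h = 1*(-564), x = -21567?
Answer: -1654/4901 - 3*√553/24505 ≈ -0.34036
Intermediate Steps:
h = -564
q(P) = 48 + P (q(P) = -8 + (P + 56) = -8 + (56 + P) = 48 + P)
v = -14909 (v = -21567 - 1*(-6658) = -21567 + 6658 = -14909)
((-√(5541 + h) - 1*8542) + q(224))/(39414 + v) = ((-√(5541 - 564) - 1*8542) + (48 + 224))/(39414 - 14909) = ((-√4977 - 8542) + 272)/24505 = ((-3*√553 - 8542) + 272)*(1/24505) = ((-8542 - 3*√553) + 272)*(1/24505) = (-8270 - 3*√553)*(1/24505) = -1654/4901 - 3*√553/24505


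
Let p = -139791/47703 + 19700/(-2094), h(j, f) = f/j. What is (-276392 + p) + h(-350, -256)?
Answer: -805291052799859/2913460725 ≈ -2.7640e+5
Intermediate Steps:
h(j, f) = f/j
p = -205411909/16648347 (p = -139791*1/47703 + 19700*(-1/2094) = -46597/15901 - 9850/1047 = -205411909/16648347 ≈ -12.338)
(-276392 + p) + h(-350, -256) = (-276392 - 205411909/16648347) - 256/(-350) = -4601675335933/16648347 - 256*(-1/350) = -4601675335933/16648347 + 128/175 = -805291052799859/2913460725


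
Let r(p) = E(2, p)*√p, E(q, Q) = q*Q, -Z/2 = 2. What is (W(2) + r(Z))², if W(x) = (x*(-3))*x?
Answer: -112 + 384*I ≈ -112.0 + 384.0*I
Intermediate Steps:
Z = -4 (Z = -2*2 = -4)
W(x) = -3*x² (W(x) = (-3*x)*x = -3*x²)
E(q, Q) = Q*q
r(p) = 2*p^(3/2) (r(p) = (p*2)*√p = (2*p)*√p = 2*p^(3/2))
(W(2) + r(Z))² = (-3*2² + 2*(-4)^(3/2))² = (-3*4 + 2*(-8*I))² = (-12 - 16*I)²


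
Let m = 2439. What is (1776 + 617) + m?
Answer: 4832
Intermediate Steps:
(1776 + 617) + m = (1776 + 617) + 2439 = 2393 + 2439 = 4832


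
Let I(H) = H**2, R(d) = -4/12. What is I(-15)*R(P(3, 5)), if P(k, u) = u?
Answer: -75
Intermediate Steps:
R(d) = -1/3 (R(d) = -4*1/12 = -1/3)
I(-15)*R(P(3, 5)) = (-15)**2*(-1/3) = 225*(-1/3) = -75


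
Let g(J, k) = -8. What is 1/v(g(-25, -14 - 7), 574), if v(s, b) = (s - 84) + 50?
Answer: -1/42 ≈ -0.023810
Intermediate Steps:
v(s, b) = -34 + s (v(s, b) = (-84 + s) + 50 = -34 + s)
1/v(g(-25, -14 - 7), 574) = 1/(-34 - 8) = 1/(-42) = -1/42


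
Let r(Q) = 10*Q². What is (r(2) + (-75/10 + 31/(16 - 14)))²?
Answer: 2304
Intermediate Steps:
(r(2) + (-75/10 + 31/(16 - 14)))² = (10*2² + (-75/10 + 31/(16 - 14)))² = (10*4 + (-75*⅒ + 31/2))² = (40 + (-15/2 + 31*(½)))² = (40 + (-15/2 + 31/2))² = (40 + 8)² = 48² = 2304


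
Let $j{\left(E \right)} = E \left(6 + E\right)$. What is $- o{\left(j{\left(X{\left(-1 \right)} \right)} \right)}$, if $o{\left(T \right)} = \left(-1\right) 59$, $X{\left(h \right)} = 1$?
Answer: $59$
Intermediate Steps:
$o{\left(T \right)} = -59$
$- o{\left(j{\left(X{\left(-1 \right)} \right)} \right)} = \left(-1\right) \left(-59\right) = 59$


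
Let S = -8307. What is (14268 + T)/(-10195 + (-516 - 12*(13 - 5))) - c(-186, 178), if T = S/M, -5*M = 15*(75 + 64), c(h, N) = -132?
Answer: 196300815/1502173 ≈ 130.68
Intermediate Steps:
M = -417 (M = -3*(75 + 64) = -3*139 = -1/5*2085 = -417)
T = 2769/139 (T = -8307/(-417) = -8307*(-1/417) = 2769/139 ≈ 19.921)
(14268 + T)/(-10195 + (-516 - 12*(13 - 5))) - c(-186, 178) = (14268 + 2769/139)/(-10195 + (-516 - 12*(13 - 5))) - 1*(-132) = 1986021/(139*(-10195 + (-516 - 12*8))) + 132 = 1986021/(139*(-10195 + (-516 - 96))) + 132 = 1986021/(139*(-10195 - 612)) + 132 = (1986021/139)/(-10807) + 132 = (1986021/139)*(-1/10807) + 132 = -1986021/1502173 + 132 = 196300815/1502173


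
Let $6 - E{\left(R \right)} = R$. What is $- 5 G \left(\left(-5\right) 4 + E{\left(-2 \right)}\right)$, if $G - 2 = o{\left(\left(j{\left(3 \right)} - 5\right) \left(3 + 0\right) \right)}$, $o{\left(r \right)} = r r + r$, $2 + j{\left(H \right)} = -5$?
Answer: $75720$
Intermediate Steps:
$j{\left(H \right)} = -7$ ($j{\left(H \right)} = -2 - 5 = -7$)
$E{\left(R \right)} = 6 - R$
$o{\left(r \right)} = r + r^{2}$ ($o{\left(r \right)} = r^{2} + r = r + r^{2}$)
$G = 1262$ ($G = 2 + \left(-7 - 5\right) \left(3 + 0\right) \left(1 + \left(-7 - 5\right) \left(3 + 0\right)\right) = 2 + \left(-12\right) 3 \left(1 - 36\right) = 2 - 36 \left(1 - 36\right) = 2 - -1260 = 2 + 1260 = 1262$)
$- 5 G \left(\left(-5\right) 4 + E{\left(-2 \right)}\right) = \left(-5\right) 1262 \left(\left(-5\right) 4 + \left(6 - -2\right)\right) = - 6310 \left(-20 + \left(6 + 2\right)\right) = - 6310 \left(-20 + 8\right) = \left(-6310\right) \left(-12\right) = 75720$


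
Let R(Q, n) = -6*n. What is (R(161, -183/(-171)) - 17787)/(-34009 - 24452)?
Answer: 338075/1110759 ≈ 0.30436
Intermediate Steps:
(R(161, -183/(-171)) - 17787)/(-34009 - 24452) = (-(-1098)/(-171) - 17787)/(-34009 - 24452) = (-(-1098)*(-1)/171 - 17787)/(-58461) = (-6*61/57 - 17787)*(-1/58461) = (-122/19 - 17787)*(-1/58461) = -338075/19*(-1/58461) = 338075/1110759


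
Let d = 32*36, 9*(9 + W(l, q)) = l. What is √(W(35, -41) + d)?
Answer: √10322/3 ≈ 33.866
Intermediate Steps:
W(l, q) = -9 + l/9
d = 1152
√(W(35, -41) + d) = √((-9 + (⅑)*35) + 1152) = √((-9 + 35/9) + 1152) = √(-46/9 + 1152) = √(10322/9) = √10322/3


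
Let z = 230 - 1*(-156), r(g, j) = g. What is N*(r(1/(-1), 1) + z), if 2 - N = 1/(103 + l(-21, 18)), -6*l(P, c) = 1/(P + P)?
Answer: 19889870/25957 ≈ 766.26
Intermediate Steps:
l(P, c) = -1/(12*P) (l(P, c) = -1/(6*(P + P)) = -1/(2*P)/6 = -1/(12*P))
N = 51662/25957 (N = 2 - 1/(103 - 1/12/(-21)) = 2 - 1/(103 - 1/12*(-1/21)) = 2 - 1/(103 + 1/252) = 2 - 1/25957/252 = 2 - 1*252/25957 = 2 - 252/25957 = 51662/25957 ≈ 1.9903)
z = 386 (z = 230 + 156 = 386)
N*(r(1/(-1), 1) + z) = 51662*(1/(-1) + 386)/25957 = 51662*(-1 + 386)/25957 = (51662/25957)*385 = 19889870/25957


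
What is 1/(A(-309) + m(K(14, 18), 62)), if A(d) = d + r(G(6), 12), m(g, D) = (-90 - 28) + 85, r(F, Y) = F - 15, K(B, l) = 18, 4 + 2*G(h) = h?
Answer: -1/356 ≈ -0.0028090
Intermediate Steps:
G(h) = -2 + h/2
r(F, Y) = -15 + F
m(g, D) = -33 (m(g, D) = -118 + 85 = -33)
A(d) = -14 + d (A(d) = d + (-15 + (-2 + (½)*6)) = d + (-15 + (-2 + 3)) = d + (-15 + 1) = d - 14 = -14 + d)
1/(A(-309) + m(K(14, 18), 62)) = 1/((-14 - 309) - 33) = 1/(-323 - 33) = 1/(-356) = -1/356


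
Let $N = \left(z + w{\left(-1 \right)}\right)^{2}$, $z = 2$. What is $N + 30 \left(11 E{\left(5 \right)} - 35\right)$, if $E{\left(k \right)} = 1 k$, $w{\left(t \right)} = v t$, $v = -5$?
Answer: $649$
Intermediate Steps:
$w{\left(t \right)} = - 5 t$
$E{\left(k \right)} = k$
$N = 49$ ($N = \left(2 - -5\right)^{2} = \left(2 + 5\right)^{2} = 7^{2} = 49$)
$N + 30 \left(11 E{\left(5 \right)} - 35\right) = 49 + 30 \left(11 \cdot 5 - 35\right) = 49 + 30 \left(55 - 35\right) = 49 + 30 \cdot 20 = 49 + 600 = 649$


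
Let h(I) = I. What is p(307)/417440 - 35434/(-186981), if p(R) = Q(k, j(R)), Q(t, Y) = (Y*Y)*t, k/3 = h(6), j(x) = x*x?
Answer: 14948365368013309/39026674320 ≈ 3.8303e+5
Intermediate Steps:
j(x) = x²
k = 18 (k = 3*6 = 18)
Q(t, Y) = t*Y² (Q(t, Y) = Y²*t = t*Y²)
p(R) = 18*R⁴ (p(R) = 18*(R²)² = 18*R⁴)
p(307)/417440 - 35434/(-186981) = (18*307⁴)/417440 - 35434/(-186981) = (18*8882874001)*(1/417440) - 35434*(-1/186981) = 159891732018*(1/417440) + 35434/186981 = 79945866009/208720 + 35434/186981 = 14948365368013309/39026674320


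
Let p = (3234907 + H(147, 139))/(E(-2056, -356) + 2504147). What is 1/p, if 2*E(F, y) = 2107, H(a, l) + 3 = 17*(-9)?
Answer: 5010401/6469502 ≈ 0.77446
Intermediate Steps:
H(a, l) = -156 (H(a, l) = -3 + 17*(-9) = -3 - 153 = -156)
E(F, y) = 2107/2 (E(F, y) = (½)*2107 = 2107/2)
p = 6469502/5010401 (p = (3234907 - 156)/(2107/2 + 2504147) = 3234751/(5010401/2) = 3234751*(2/5010401) = 6469502/5010401 ≈ 1.2912)
1/p = 1/(6469502/5010401) = 5010401/6469502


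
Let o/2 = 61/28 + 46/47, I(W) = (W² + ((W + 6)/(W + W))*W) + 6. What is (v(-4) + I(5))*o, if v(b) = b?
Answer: 270075/1316 ≈ 205.22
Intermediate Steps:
I(W) = 9 + W² + W/2 (I(W) = (W² + ((6 + W)/((2*W)))*W) + 6 = (W² + ((6 + W)*(1/(2*W)))*W) + 6 = (W² + ((6 + W)/(2*W))*W) + 6 = (W² + (3 + W/2)) + 6 = (3 + W² + W/2) + 6 = 9 + W² + W/2)
o = 4155/658 (o = 2*(61/28 + 46/47) = 2*(4155/1316) = 4155/658 ≈ 6.3146)
(v(-4) + I(5))*o = (-4 + (9 + 5² + (½)*5))*(4155/658) = (-4 + (9 + 25 + 5/2))*(4155/658) = (-4 + 73/2)*(4155/658) = (65/2)*(4155/658) = 270075/1316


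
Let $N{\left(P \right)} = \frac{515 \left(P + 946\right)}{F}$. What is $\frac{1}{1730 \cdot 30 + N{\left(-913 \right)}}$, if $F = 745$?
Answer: $\frac{149}{7736499} \approx 1.9259 \cdot 10^{-5}$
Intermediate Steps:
$N{\left(P \right)} = \frac{97438}{149} + \frac{103 P}{149}$ ($N{\left(P \right)} = \frac{515 \left(P + 946\right)}{745} = 515 \left(946 + P\right) \frac{1}{745} = \left(487190 + 515 P\right) \frac{1}{745} = \frac{97438}{149} + \frac{103 P}{149}$)
$\frac{1}{1730 \cdot 30 + N{\left(-913 \right)}} = \frac{1}{1730 \cdot 30 + \left(\frac{97438}{149} + \frac{103}{149} \left(-913\right)\right)} = \frac{1}{51900 + \left(\frac{97438}{149} - \frac{94039}{149}\right)} = \frac{1}{51900 + \frac{3399}{149}} = \frac{1}{\frac{7736499}{149}} = \frac{149}{7736499}$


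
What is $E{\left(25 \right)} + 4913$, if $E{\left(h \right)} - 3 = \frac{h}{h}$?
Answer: $4917$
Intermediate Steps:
$E{\left(h \right)} = 4$ ($E{\left(h \right)} = 3 + \frac{h}{h} = 3 + 1 = 4$)
$E{\left(25 \right)} + 4913 = 4 + 4913 = 4917$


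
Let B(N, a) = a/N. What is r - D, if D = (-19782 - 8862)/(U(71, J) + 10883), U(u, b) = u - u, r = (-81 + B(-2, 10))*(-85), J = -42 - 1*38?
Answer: 79583374/10883 ≈ 7312.6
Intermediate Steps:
J = -80 (J = -42 - 38 = -80)
r = 7310 (r = (-81 + 10/(-2))*(-85) = (-81 + 10*(-1/2))*(-85) = (-81 - 5)*(-85) = -86*(-85) = 7310)
U(u, b) = 0
D = -28644/10883 (D = (-19782 - 8862)/(0 + 10883) = -28644/10883 ≈ -2.6320)
r - D = 7310 - 1*(-28644/10883) = 7310 + 28644/10883 = 79583374/10883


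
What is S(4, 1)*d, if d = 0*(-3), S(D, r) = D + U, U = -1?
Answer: 0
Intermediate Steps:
S(D, r) = -1 + D (S(D, r) = D - 1 = -1 + D)
d = 0
S(4, 1)*d = (-1 + 4)*0 = 3*0 = 0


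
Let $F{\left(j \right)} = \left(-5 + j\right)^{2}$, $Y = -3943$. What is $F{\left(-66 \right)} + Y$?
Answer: $1098$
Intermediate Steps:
$F{\left(-66 \right)} + Y = \left(-5 - 66\right)^{2} - 3943 = \left(-71\right)^{2} - 3943 = 5041 - 3943 = 1098$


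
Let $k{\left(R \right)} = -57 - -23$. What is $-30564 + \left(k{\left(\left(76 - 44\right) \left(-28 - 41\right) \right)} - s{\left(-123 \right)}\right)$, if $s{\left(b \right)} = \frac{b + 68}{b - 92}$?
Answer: $- \frac{1315725}{43} \approx -30598.0$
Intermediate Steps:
$k{\left(R \right)} = -34$ ($k{\left(R \right)} = -57 + 23 = -34$)
$s{\left(b \right)} = \frac{68 + b}{-92 + b}$
$-30564 + \left(k{\left(\left(76 - 44\right) \left(-28 - 41\right) \right)} - s{\left(-123 \right)}\right) = -30564 - \left(34 + \frac{68 - 123}{-92 - 123}\right) = -30564 - \left(34 + \frac{1}{-215} \left(-55\right)\right) = -30564 - \left(34 - - \frac{11}{43}\right) = -30564 - \frac{1473}{43} = - \frac{1315725}{43}$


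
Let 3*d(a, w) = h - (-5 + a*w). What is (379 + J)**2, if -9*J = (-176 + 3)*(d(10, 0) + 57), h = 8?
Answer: 1769464225/729 ≈ 2.4272e+6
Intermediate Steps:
d(a, w) = 13/3 - a*w/3 (d(a, w) = (8 - (-5 + a*w))/3 = (8 + (5 - a*w))/3 = (13 - a*w)/3 = 13/3 - a*w/3)
J = 31832/27 (J = -(-176 + 3)*((13/3 - 1/3*10*0) + 57)/9 = -(-173)*((13/3 + 0) + 57)/9 = -(-173)*(13/3 + 57)/9 = -(-173)*184/(9*3) = -1/9*(-31832/3) = 31832/27 ≈ 1179.0)
(379 + J)**2 = (379 + 31832/27)**2 = (42065/27)**2 = 1769464225/729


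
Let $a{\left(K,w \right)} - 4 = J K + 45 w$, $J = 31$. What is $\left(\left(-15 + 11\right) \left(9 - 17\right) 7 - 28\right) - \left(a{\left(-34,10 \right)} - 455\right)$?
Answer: $1251$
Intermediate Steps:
$a{\left(K,w \right)} = 4 + 31 K + 45 w$ ($a{\left(K,w \right)} = 4 + \left(31 K + 45 w\right) = 4 + 31 K + 45 w$)
$\left(\left(-15 + 11\right) \left(9 - 17\right) 7 - 28\right) - \left(a{\left(-34,10 \right)} - 455\right) = \left(\left(-15 + 11\right) \left(9 - 17\right) 7 - 28\right) - \left(\left(4 + 31 \left(-34\right) + 45 \cdot 10\right) - 455\right) = \left(\left(-4\right) \left(-8\right) 7 - 28\right) - \left(\left(4 - 1054 + 450\right) - 455\right) = \left(32 \cdot 7 - 28\right) - \left(-600 - 455\right) = \left(224 - 28\right) - -1055 = 196 + 1055 = 1251$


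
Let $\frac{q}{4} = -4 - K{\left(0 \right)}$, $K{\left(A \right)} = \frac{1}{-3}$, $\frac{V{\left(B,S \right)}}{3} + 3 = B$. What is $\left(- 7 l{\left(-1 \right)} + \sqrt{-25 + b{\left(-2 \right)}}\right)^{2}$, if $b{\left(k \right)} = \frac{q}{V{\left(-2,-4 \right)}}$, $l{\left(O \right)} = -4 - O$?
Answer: $\frac{\left(315 + i \sqrt{5405}\right)^{2}}{225} \approx 416.98 + 205.85 i$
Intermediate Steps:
$V{\left(B,S \right)} = -9 + 3 B$
$K{\left(A \right)} = - \frac{1}{3}$
$q = - \frac{44}{3}$ ($q = 4 \left(-4 - - \frac{1}{3}\right) = 4 \left(-4 + \frac{1}{3}\right) = 4 \left(- \frac{11}{3}\right) = - \frac{44}{3} \approx -14.667$)
$b{\left(k \right)} = \frac{44}{45}$ ($b{\left(k \right)} = - \frac{44}{3 \left(-9 + 3 \left(-2\right)\right)} = - \frac{44}{3 \left(-9 - 6\right)} = - \frac{44}{3 \left(-15\right)} = \left(- \frac{44}{3}\right) \left(- \frac{1}{15}\right) = \frac{44}{45}$)
$\left(- 7 l{\left(-1 \right)} + \sqrt{-25 + b{\left(-2 \right)}}\right)^{2} = \left(- 7 \left(-4 - -1\right) + \sqrt{-25 + \frac{44}{45}}\right)^{2} = \left(- 7 \left(-4 + 1\right) + \sqrt{- \frac{1081}{45}}\right)^{2} = \left(\left(-7\right) \left(-3\right) + \frac{i \sqrt{5405}}{15}\right)^{2} = \left(21 + \frac{i \sqrt{5405}}{15}\right)^{2}$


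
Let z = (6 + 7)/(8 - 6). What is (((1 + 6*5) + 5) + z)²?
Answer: 7225/4 ≈ 1806.3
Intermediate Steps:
z = 13/2 ≈ 6.5000
(((1 + 6*5) + 5) + z)² = (((1 + 6*5) + 5) + 13/2)² = (((1 + 30) + 5) + 13/2)² = ((31 + 5) + 13/2)² = (36 + 13/2)² = (85/2)² = 7225/4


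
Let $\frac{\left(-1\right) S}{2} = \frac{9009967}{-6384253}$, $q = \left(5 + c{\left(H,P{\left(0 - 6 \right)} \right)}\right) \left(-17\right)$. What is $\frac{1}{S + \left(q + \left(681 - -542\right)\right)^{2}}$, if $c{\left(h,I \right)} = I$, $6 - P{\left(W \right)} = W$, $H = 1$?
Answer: $\frac{6384253}{5569359430002} \approx 1.1463 \cdot 10^{-6}$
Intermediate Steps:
$P{\left(W \right)} = 6 - W$
$q = -289$ ($q = \left(5 + \left(6 - \left(0 - 6\right)\right)\right) \left(-17\right) = \left(5 + \left(6 - -6\right)\right) \left(-17\right) = \left(5 + \left(6 + 6\right)\right) \left(-17\right) = \left(5 + 12\right) \left(-17\right) = 17 \left(-17\right) = -289$)
$S = \frac{18019934}{6384253}$ ($S = - 2 \frac{9009967}{-6384253} = - 2 \cdot 9009967 \left(- \frac{1}{6384253}\right) = \left(-2\right) \left(- \frac{9009967}{6384253}\right) = \frac{18019934}{6384253} \approx 2.8226$)
$\frac{1}{S + \left(q + \left(681 - -542\right)\right)^{2}} = \frac{1}{\frac{18019934}{6384253} + \left(-289 + \left(681 - -542\right)\right)^{2}} = \frac{1}{\frac{18019934}{6384253} + \left(-289 + \left(681 + 542\right)\right)^{2}} = \frac{1}{\frac{18019934}{6384253} + \left(-289 + 1223\right)^{2}} = \frac{1}{\frac{18019934}{6384253} + 934^{2}} = \frac{1}{\frac{18019934}{6384253} + 872356} = \frac{1}{\frac{5569359430002}{6384253}} = \frac{6384253}{5569359430002}$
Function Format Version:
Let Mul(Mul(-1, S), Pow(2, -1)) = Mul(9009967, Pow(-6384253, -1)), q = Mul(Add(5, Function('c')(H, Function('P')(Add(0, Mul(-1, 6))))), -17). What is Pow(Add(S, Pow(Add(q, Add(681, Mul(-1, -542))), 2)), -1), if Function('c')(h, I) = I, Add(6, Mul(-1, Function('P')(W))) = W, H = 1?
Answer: Rational(6384253, 5569359430002) ≈ 1.1463e-6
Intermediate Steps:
Function('P')(W) = Add(6, Mul(-1, W))
q = -289 (q = Mul(Add(5, Add(6, Mul(-1, Add(0, Mul(-1, 6))))), -17) = Mul(Add(5, Add(6, Mul(-1, Add(0, -6)))), -17) = Mul(Add(5, Add(6, Mul(-1, -6))), -17) = Mul(Add(5, Add(6, 6)), -17) = Mul(Add(5, 12), -17) = Mul(17, -17) = -289)
S = Rational(18019934, 6384253) (S = Mul(-2, Mul(9009967, Pow(-6384253, -1))) = Mul(-2, Mul(9009967, Rational(-1, 6384253))) = Mul(-2, Rational(-9009967, 6384253)) = Rational(18019934, 6384253) ≈ 2.8226)
Pow(Add(S, Pow(Add(q, Add(681, Mul(-1, -542))), 2)), -1) = Pow(Add(Rational(18019934, 6384253), Pow(Add(-289, Add(681, Mul(-1, -542))), 2)), -1) = Pow(Add(Rational(18019934, 6384253), Pow(Add(-289, Add(681, 542)), 2)), -1) = Pow(Add(Rational(18019934, 6384253), Pow(Add(-289, 1223), 2)), -1) = Pow(Add(Rational(18019934, 6384253), Pow(934, 2)), -1) = Pow(Add(Rational(18019934, 6384253), 872356), -1) = Pow(Rational(5569359430002, 6384253), -1) = Rational(6384253, 5569359430002)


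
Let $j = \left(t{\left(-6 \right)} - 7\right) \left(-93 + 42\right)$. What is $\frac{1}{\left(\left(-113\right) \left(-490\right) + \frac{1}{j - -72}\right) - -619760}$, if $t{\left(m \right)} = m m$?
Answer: $\frac{1407}{949907909} \approx 1.4812 \cdot 10^{-6}$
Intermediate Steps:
$t{\left(m \right)} = m^{2}$
$j = -1479$ ($j = \left(\left(-6\right)^{2} - 7\right) \left(-93 + 42\right) = \left(36 - 7\right) \left(-51\right) = 29 \left(-51\right) = -1479$)
$\frac{1}{\left(\left(-113\right) \left(-490\right) + \frac{1}{j - -72}\right) - -619760} = \frac{1}{\left(\left(-113\right) \left(-490\right) + \frac{1}{-1479 - -72}\right) - -619760} = \frac{1}{\left(55370 + \frac{1}{-1479 + 72}\right) + 619760} = \frac{1}{\left(55370 + \frac{1}{-1407}\right) + 619760} = \frac{1}{\left(55370 - \frac{1}{1407}\right) + 619760} = \frac{1}{\frac{77905589}{1407} + 619760} = \frac{1}{\frac{949907909}{1407}} = \frac{1407}{949907909}$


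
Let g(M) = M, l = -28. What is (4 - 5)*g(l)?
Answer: 28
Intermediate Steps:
(4 - 5)*g(l) = (4 - 5)*(-28) = -1*(-28) = 28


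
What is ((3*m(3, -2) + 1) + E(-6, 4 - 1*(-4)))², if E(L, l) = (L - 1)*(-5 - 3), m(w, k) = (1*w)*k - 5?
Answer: 576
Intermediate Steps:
m(w, k) = -5 + k*w (m(w, k) = w*k - 5 = k*w - 5 = -5 + k*w)
E(L, l) = 8 - 8*L (E(L, l) = (-1 + L)*(-8) = 8 - 8*L)
((3*m(3, -2) + 1) + E(-6, 4 - 1*(-4)))² = ((3*(-5 - 2*3) + 1) + (8 - 8*(-6)))² = ((3*(-5 - 6) + 1) + (8 + 48))² = ((3*(-11) + 1) + 56)² = ((-33 + 1) + 56)² = (-32 + 56)² = 24² = 576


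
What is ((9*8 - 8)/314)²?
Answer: 1024/24649 ≈ 0.041543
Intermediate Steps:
((9*8 - 8)/314)² = ((72 - 8)*(1/314))² = (64*(1/314))² = (32/157)² = 1024/24649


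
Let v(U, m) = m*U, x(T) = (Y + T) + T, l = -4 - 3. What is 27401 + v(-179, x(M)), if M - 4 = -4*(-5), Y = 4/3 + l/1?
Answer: 59470/3 ≈ 19823.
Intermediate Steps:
l = -7
Y = -17/3 (Y = 4/3 - 7/1 = 4*(⅓) - 7*1 = 4/3 - 7 = -17/3 ≈ -5.6667)
M = 24 (M = 4 - 4*(-5) = 4 + 20 = 24)
x(T) = -17/3 + 2*T (x(T) = (-17/3 + T) + T = -17/3 + 2*T)
v(U, m) = U*m
27401 + v(-179, x(M)) = 27401 - 179*(-17/3 + 2*24) = 27401 - 179*(-17/3 + 48) = 27401 - 179*127/3 = 27401 - 22733/3 = 59470/3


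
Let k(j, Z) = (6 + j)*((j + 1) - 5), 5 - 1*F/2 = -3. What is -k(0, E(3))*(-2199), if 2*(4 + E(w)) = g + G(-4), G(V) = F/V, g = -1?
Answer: -52776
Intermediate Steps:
F = 16 (F = 10 - 2*(-3) = 10 + 6 = 16)
G(V) = 16/V
E(w) = -13/2 (E(w) = -4 + (-1 + 16/(-4))/2 = -4 + (-1 + 16*(-¼))/2 = -4 + (-1 - 4)/2 = -4 + (½)*(-5) = -4 - 5/2 = -13/2)
k(j, Z) = (-4 + j)*(6 + j) (k(j, Z) = (6 + j)*((1 + j) - 5) = (6 + j)*(-4 + j) = (-4 + j)*(6 + j))
-k(0, E(3))*(-2199) = -(-24 + 0² + 2*0)*(-2199) = -(-24 + 0 + 0)*(-2199) = -(-24)*(-2199) = -1*52776 = -52776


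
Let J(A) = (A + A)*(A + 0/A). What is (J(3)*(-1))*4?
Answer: -72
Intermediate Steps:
J(A) = 2*A² (J(A) = (2*A)*(A + 0) = (2*A)*A = 2*A²)
(J(3)*(-1))*4 = ((2*3²)*(-1))*4 = ((2*9)*(-1))*4 = (18*(-1))*4 = -18*4 = -72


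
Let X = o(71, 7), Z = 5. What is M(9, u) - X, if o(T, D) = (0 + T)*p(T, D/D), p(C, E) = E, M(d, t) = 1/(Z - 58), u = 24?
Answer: -3764/53 ≈ -71.019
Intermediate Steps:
M(d, t) = -1/53 (M(d, t) = 1/(5 - 58) = 1/(-53) = -1/53)
o(T, D) = T (o(T, D) = (0 + T)*(D/D) = T*1 = T)
X = 71
M(9, u) - X = -1/53 - 1*71 = -1/53 - 71 = -3764/53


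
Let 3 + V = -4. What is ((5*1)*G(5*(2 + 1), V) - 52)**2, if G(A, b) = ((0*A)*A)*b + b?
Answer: 7569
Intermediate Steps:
V = -7 (V = -3 - 4 = -7)
G(A, b) = b (G(A, b) = (0*A)*b + b = 0*b + b = 0 + b = b)
((5*1)*G(5*(2 + 1), V) - 52)**2 = ((5*1)*(-7) - 52)**2 = (5*(-7) - 52)**2 = (-35 - 52)**2 = (-87)**2 = 7569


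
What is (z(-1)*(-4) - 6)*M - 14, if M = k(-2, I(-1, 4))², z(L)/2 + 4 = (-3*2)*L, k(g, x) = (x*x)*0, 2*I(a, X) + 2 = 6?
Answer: -14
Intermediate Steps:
I(a, X) = 2 (I(a, X) = -1 + (½)*6 = -1 + 3 = 2)
k(g, x) = 0 (k(g, x) = x²*0 = 0)
z(L) = -8 - 12*L (z(L) = -8 + 2*((-3*2)*L) = -8 + 2*(-6*L) = -8 - 12*L)
M = 0 (M = 0² = 0)
(z(-1)*(-4) - 6)*M - 14 = ((-8 - 12*(-1))*(-4) - 6)*0 - 14 = ((-8 + 12)*(-4) - 6)*0 - 14 = (4*(-4) - 6)*0 - 14 = (-16 - 6)*0 - 14 = -22*0 - 14 = 0 - 14 = -14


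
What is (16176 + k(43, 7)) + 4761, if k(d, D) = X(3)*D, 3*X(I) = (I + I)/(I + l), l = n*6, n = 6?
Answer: 816557/39 ≈ 20937.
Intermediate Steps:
l = 36 (l = 6*6 = 36)
X(I) = 2*I/(3*(36 + I)) (X(I) = ((I + I)/(I + 36))/3 = ((2*I)/(36 + I))/3 = (2*I/(36 + I))/3 = 2*I/(3*(36 + I)))
k(d, D) = 2*D/39 (k(d, D) = ((2/3)*3/(36 + 3))*D = ((2/3)*3/39)*D = ((2/3)*3*(1/39))*D = 2*D/39)
(16176 + k(43, 7)) + 4761 = (16176 + (2/39)*7) + 4761 = (16176 + 14/39) + 4761 = 630878/39 + 4761 = 816557/39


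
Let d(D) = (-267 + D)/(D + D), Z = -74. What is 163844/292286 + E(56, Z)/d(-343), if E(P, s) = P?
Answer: 2832100954/44573615 ≈ 63.538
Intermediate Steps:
d(D) = (-267 + D)/(2*D) (d(D) = (-267 + D)/((2*D)) = (-267 + D)*(1/(2*D)) = (-267 + D)/(2*D))
163844/292286 + E(56, Z)/d(-343) = 163844/292286 + 56/(((½)*(-267 - 343)/(-343))) = 163844*(1/292286) + 56/(((½)*(-1/343)*(-610))) = 81922/146143 + 56/(305/343) = 81922/146143 + 56*(343/305) = 81922/146143 + 19208/305 = 2832100954/44573615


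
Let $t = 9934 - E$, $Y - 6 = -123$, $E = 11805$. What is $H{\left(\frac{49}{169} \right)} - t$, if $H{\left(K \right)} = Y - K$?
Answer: $\frac{296377}{169} \approx 1753.7$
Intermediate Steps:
$Y = -117$ ($Y = 6 - 123 = -117$)
$t = -1871$ ($t = 9934 - 11805 = -1871$)
$H{\left(K \right)} = -117 - K$
$H{\left(\frac{49}{169} \right)} - t = \left(-117 - \frac{49}{169}\right) - -1871 = \left(-117 - 49 \cdot \frac{1}{169}\right) + 1871 = \left(-117 - \frac{49}{169}\right) + 1871 = - \frac{19822}{169} + 1871 = \frac{296377}{169}$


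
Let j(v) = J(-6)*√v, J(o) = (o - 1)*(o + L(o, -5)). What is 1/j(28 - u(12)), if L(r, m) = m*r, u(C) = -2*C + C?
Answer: -√10/3360 ≈ -0.00094115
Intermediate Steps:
u(C) = -C
J(o) = -4*o*(-1 + o) (J(o) = (o - 1)*(o - 5*o) = (-1 + o)*(-4*o) = -4*o*(-1 + o))
j(v) = -168*√v (j(v) = (4*(-6)*(1 - 1*(-6)))*√v = (4*(-6)*(1 + 6))*√v = (4*(-6)*7)*√v = -168*√v)
1/j(28 - u(12)) = 1/(-168*√(28 - (-1)*12)) = 1/(-168*√(28 - 1*(-12))) = 1/(-168*√(28 + 12)) = 1/(-336*√10) = -√10/3360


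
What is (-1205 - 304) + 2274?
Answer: 765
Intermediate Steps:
(-1205 - 304) + 2274 = -1509 + 2274 = 765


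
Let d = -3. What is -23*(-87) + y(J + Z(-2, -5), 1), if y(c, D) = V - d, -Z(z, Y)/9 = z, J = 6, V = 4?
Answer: 2008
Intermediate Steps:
Z(z, Y) = -9*z
y(c, D) = 7 (y(c, D) = 4 - 1*(-3) = 4 + 3 = 7)
-23*(-87) + y(J + Z(-2, -5), 1) = -23*(-87) + 7 = 2001 + 7 = 2008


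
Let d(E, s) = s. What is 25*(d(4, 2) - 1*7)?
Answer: -125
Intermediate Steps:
25*(d(4, 2) - 1*7) = 25*(2 - 1*7) = 25*(2 - 7) = 25*(-5) = -125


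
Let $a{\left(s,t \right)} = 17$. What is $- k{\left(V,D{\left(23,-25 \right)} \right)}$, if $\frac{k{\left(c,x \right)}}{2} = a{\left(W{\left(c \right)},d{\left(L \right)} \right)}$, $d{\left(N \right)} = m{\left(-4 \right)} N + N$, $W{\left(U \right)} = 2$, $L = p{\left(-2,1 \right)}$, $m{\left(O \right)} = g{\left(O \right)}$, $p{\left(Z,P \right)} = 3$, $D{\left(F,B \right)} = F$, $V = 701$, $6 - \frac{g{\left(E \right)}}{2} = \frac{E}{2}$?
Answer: $-34$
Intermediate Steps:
$g{\left(E \right)} = 12 - E$ ($g{\left(E \right)} = 12 - 2 \frac{E}{2} = 12 - E$)
$m{\left(O \right)} = 12 - O$
$L = 3$
$d{\left(N \right)} = 17 N$ ($d{\left(N \right)} = \left(12 - -4\right) N + N = \left(12 + 4\right) N + N = 16 N + N = 17 N$)
$k{\left(c,x \right)} = 34$ ($k{\left(c,x \right)} = 2 \cdot 17 = 34$)
$- k{\left(V,D{\left(23,-25 \right)} \right)} = \left(-1\right) 34 = -34$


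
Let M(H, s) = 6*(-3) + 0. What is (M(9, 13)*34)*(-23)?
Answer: 14076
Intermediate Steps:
M(H, s) = -18 (M(H, s) = -18 + 0 = -18)
(M(9, 13)*34)*(-23) = -18*34*(-23) = -612*(-23) = 14076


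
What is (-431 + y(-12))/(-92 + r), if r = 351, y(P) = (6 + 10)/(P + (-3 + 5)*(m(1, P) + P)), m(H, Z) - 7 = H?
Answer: -2159/1295 ≈ -1.6672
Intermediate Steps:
m(H, Z) = 7 + H
y(P) = 16/(16 + 3*P) (y(P) = (6 + 10)/(P + (-3 + 5)*((7 + 1) + P)) = 16/(P + 2*(8 + P)) = 16/(P + (16 + 2*P)) = 16/(16 + 3*P))
(-431 + y(-12))/(-92 + r) = (-431 + 16/(16 + 3*(-12)))/(-92 + 351) = (-431 + 16/(16 - 36))/259 = (-431 + 16/(-20))*(1/259) = (-431 + 16*(-1/20))*(1/259) = (-431 - ⅘)*(1/259) = -2159/5*1/259 = -2159/1295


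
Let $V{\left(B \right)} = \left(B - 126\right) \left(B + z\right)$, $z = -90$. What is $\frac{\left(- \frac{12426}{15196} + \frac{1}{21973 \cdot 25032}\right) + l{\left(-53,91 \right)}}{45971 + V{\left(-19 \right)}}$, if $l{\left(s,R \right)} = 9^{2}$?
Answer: $\frac{167545445581099}{129084466354107264} \approx 0.001298$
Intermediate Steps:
$V{\left(B \right)} = \left(-126 + B\right) \left(-90 + B\right)$ ($V{\left(B \right)} = \left(B - 126\right) \left(B - 90\right) = \left(-126 + B\right) \left(-90 + B\right)$)
$l{\left(s,R \right)} = 81$
$\frac{\left(- \frac{12426}{15196} + \frac{1}{21973 \cdot 25032}\right) + l{\left(-53,91 \right)}}{45971 + V{\left(-19 \right)}} = \frac{\left(- \frac{12426}{15196} + \frac{1}{21973 \cdot 25032}\right) + 81}{45971 + \left(11340 + \left(-19\right)^{2} - -4104\right)} = \frac{\left(\left(-12426\right) \frac{1}{15196} + \frac{1}{21973} \cdot \frac{1}{25032}\right) + 81}{45971 + \left(11340 + 361 + 4104\right)} = \frac{\left(- \frac{6213}{7598} + \frac{1}{550028136}\right) + 81}{45971 + 15805} = \frac{- \frac{1708662400685}{2089556888664} + 81}{61776} = \frac{167545445581099}{2089556888664} \cdot \frac{1}{61776} = \frac{167545445581099}{129084466354107264}$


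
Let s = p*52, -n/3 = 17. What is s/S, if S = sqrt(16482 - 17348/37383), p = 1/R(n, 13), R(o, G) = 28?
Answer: 13*sqrt(23032760051814)/4312904806 ≈ 0.014466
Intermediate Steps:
n = -51 (n = -3*17 = -51)
p = 1/28 ≈ 0.035714
S = sqrt(23032760051814)/37383 (S = sqrt(16482 - 17348*1/37383) = sqrt(16482 - 17348/37383) = sqrt(616129258/37383) = sqrt(23032760051814)/37383 ≈ 128.38)
s = 13/7 (s = (1/28)*52 = 13/7 ≈ 1.8571)
s/S = 13/(7*((sqrt(23032760051814)/37383))) = 13*(sqrt(23032760051814)/616129258)/7 = 13*sqrt(23032760051814)/4312904806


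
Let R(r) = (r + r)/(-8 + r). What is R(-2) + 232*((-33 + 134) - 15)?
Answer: 99762/5 ≈ 19952.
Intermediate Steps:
R(r) = 2*r/(-8 + r) (R(r) = (2*r)/(-8 + r) = 2*r/(-8 + r))
R(-2) + 232*((-33 + 134) - 15) = 2*(-2)/(-8 - 2) + 232*((-33 + 134) - 15) = 2*(-2)/(-10) + 232*(101 - 15) = 2*(-2)*(-⅒) + 232*86 = ⅖ + 19952 = 99762/5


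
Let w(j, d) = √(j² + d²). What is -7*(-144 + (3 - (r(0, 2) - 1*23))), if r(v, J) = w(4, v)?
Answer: 854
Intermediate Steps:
w(j, d) = √(d² + j²)
r(v, J) = √(16 + v²) (r(v, J) = √(v² + 4²) = √(v² + 16) = √(16 + v²))
-7*(-144 + (3 - (r(0, 2) - 1*23))) = -7*(-144 + (3 - (√(16 + 0²) - 1*23))) = -7*(-144 + (3 - (√(16 + 0) - 23))) = -7*(-144 + (3 - (√16 - 23))) = -7*(-144 + (3 - (4 - 23))) = -7*(-144 + (3 - 1*(-19))) = -7*(-144 + (3 + 19)) = -7*(-144 + 22) = -7*(-122) = 854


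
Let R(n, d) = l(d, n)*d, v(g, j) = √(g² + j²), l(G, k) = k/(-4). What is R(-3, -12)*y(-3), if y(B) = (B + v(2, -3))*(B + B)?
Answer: -162 + 54*√13 ≈ 32.700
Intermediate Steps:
l(G, k) = -k/4 (l(G, k) = k*(-¼) = -k/4)
R(n, d) = -d*n/4 (R(n, d) = (-n/4)*d = -d*n/4)
y(B) = 2*B*(B + √13) (y(B) = (B + √(2² + (-3)²))*(B + B) = (B + √(4 + 9))*(2*B) = (B + √13)*(2*B) = 2*B*(B + √13))
R(-3, -12)*y(-3) = (-¼*(-12)*(-3))*(2*(-3)*(-3 + √13)) = -9*(18 - 6*√13) = -162 + 54*√13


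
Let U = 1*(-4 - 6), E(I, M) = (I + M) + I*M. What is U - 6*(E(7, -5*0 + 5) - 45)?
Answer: -22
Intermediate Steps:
E(I, M) = I + M + I*M
U = -10 (U = 1*(-10) = -10)
U - 6*(E(7, -5*0 + 5) - 45) = -10 - 6*((7 + (-5*0 + 5) + 7*(-5*0 + 5)) - 45) = -10 - 6*((7 + (0 + 5) + 7*(0 + 5)) - 45) = -10 - 6*((7 + 5 + 7*5) - 45) = -10 - 6*((7 + 5 + 35) - 45) = -10 - 6*(47 - 45) = -10 - 6*2 = -10 - 12 = -22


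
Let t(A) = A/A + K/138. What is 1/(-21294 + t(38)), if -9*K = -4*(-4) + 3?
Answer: -1242/26445925 ≈ -4.6964e-5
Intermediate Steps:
K = -19/9 (K = -(-4*(-4) + 3)/9 = -(16 + 3)/9 = -1/9*19 = -19/9 ≈ -2.1111)
t(A) = 1223/1242 (t(A) = A/A - 19/9/138 = 1 - 19/9*1/138 = 1 - 19/1242 = 1223/1242)
1/(-21294 + t(38)) = 1/(-21294 + 1223/1242) = 1/(-26445925/1242) = -1242/26445925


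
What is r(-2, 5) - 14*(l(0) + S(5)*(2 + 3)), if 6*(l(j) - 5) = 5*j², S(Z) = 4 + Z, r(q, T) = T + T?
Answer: -690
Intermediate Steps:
r(q, T) = 2*T
l(j) = 5 + 5*j²/6 (l(j) = 5 + (5*j²)/6 = 5 + 5*j²/6)
r(-2, 5) - 14*(l(0) + S(5)*(2 + 3)) = 2*5 - 14*((5 + (⅚)*0²) + (4 + 5)*(2 + 3)) = 10 - 14*((5 + (⅚)*0) + 9*5) = 10 - 14*((5 + 0) + 45) = 10 - 14*(5 + 45) = 10 - 14*50 = 10 - 700 = -690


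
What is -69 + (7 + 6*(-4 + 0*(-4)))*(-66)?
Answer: 1053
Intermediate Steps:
-69 + (7 + 6*(-4 + 0*(-4)))*(-66) = -69 + (7 + 6*(-4 + 0))*(-66) = -69 + (7 + 6*(-4))*(-66) = -69 + (7 - 24)*(-66) = -69 - 17*(-66) = -69 + 1122 = 1053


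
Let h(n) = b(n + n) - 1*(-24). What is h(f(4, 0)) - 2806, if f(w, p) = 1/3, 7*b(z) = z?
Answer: -58420/21 ≈ -2781.9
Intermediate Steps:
b(z) = z/7
f(w, p) = 1/3
h(n) = 24 + 2*n/7 (h(n) = (n + n)/7 - 1*(-24) = (2*n)/7 + 24 = 2*n/7 + 24 = 24 + 2*n/7)
h(f(4, 0)) - 2806 = (24 + (2/7)*(1/3)) - 2806 = (24 + 2/21) - 2806 = 506/21 - 2806 = -58420/21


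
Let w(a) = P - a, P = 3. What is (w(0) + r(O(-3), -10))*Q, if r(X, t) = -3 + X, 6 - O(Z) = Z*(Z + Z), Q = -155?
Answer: 1860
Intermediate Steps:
O(Z) = 6 - 2*Z**2 (O(Z) = 6 - Z*(Z + Z) = 6 - Z*2*Z = 6 - 2*Z**2)
w(a) = 3 - a
(w(0) + r(O(-3), -10))*Q = ((3 - 1*0) + (-3 + (6 - 2*(-3)**2)))*(-155) = ((3 + 0) + (-3 + (6 - 2*9)))*(-155) = (3 + (-3 + (6 - 18)))*(-155) = (3 + (-3 - 12))*(-155) = (3 - 15)*(-155) = -12*(-155) = 1860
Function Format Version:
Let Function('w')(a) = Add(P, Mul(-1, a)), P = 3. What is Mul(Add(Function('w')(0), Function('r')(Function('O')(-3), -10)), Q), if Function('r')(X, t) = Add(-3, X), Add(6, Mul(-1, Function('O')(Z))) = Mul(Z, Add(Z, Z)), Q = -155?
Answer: 1860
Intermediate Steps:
Function('O')(Z) = Add(6, Mul(-2, Pow(Z, 2))) (Function('O')(Z) = Add(6, Mul(-1, Mul(Z, Add(Z, Z)))) = Add(6, Mul(-1, Mul(Z, Mul(2, Z)))) = Add(6, Mul(-1, Mul(2, Pow(Z, 2)))) = Add(6, Mul(-2, Pow(Z, 2))))
Function('w')(a) = Add(3, Mul(-1, a))
Mul(Add(Function('w')(0), Function('r')(Function('O')(-3), -10)), Q) = Mul(Add(Add(3, Mul(-1, 0)), Add(-3, Add(6, Mul(-2, Pow(-3, 2))))), -155) = Mul(Add(Add(3, 0), Add(-3, Add(6, Mul(-2, 9)))), -155) = Mul(Add(3, Add(-3, Add(6, -18))), -155) = Mul(Add(3, Add(-3, -12)), -155) = Mul(Add(3, -15), -155) = Mul(-12, -155) = 1860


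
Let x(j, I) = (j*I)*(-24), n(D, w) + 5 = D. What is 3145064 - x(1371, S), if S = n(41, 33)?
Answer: 4329608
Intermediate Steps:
n(D, w) = -5 + D
S = 36 (S = -5 + 41 = 36)
x(j, I) = -24*I*j (x(j, I) = (I*j)*(-24) = -24*I*j)
3145064 - x(1371, S) = 3145064 - (-24)*36*1371 = 3145064 - 1*(-1184544) = 3145064 + 1184544 = 4329608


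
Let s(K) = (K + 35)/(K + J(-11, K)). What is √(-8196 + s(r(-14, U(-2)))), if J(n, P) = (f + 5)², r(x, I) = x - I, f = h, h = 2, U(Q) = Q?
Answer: I*√11219473/37 ≈ 90.528*I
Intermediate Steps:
f = 2
J(n, P) = 49 (J(n, P) = (2 + 5)² = 7² = 49)
s(K) = (35 + K)/(49 + K) (s(K) = (K + 35)/(K + 49) = (35 + K)/(49 + K))
√(-8196 + s(r(-14, U(-2)))) = √(-8196 + (35 + (-14 - 1*(-2)))/(49 + (-14 - 1*(-2)))) = √(-8196 + (35 + (-14 + 2))/(49 + (-14 + 2))) = √(-8196 + (35 - 12)/(49 - 12)) = √(-8196 + 23/37) = √(-303229/37) = I*√11219473/37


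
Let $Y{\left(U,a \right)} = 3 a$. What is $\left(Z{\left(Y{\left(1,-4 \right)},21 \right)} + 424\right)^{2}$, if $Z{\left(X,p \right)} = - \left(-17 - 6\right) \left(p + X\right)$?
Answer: $398161$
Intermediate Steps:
$Z{\left(X,p \right)} = 23 X + 23 p$ ($Z{\left(X,p \right)} = - \left(-23\right) \left(X + p\right) = - (- 23 X - 23 p) = 23 X + 23 p$)
$\left(Z{\left(Y{\left(1,-4 \right)},21 \right)} + 424\right)^{2} = \left(\left(23 \cdot 3 \left(-4\right) + 23 \cdot 21\right) + 424\right)^{2} = \left(\left(23 \left(-12\right) + 483\right) + 424\right)^{2} = \left(\left(-276 + 483\right) + 424\right)^{2} = \left(207 + 424\right)^{2} = 631^{2} = 398161$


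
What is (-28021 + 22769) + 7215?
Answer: 1963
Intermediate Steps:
(-28021 + 22769) + 7215 = -5252 + 7215 = 1963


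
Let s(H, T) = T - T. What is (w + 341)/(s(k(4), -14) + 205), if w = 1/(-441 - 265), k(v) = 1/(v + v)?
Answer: 48149/28946 ≈ 1.6634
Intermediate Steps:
k(v) = 1/(2*v)
w = -1/706 (w = 1/(-706) = -1/706 ≈ -0.0014164)
s(H, T) = 0
(w + 341)/(s(k(4), -14) + 205) = (-1/706 + 341)/(0 + 205) = (240745/706)/205 = (240745/706)*(1/205) = 48149/28946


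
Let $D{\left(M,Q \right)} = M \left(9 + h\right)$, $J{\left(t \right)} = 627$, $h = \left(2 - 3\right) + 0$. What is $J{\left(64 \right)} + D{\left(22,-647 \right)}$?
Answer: $803$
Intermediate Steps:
$h = -1$ ($h = -1 + 0 = -1$)
$D{\left(M,Q \right)} = 8 M$ ($D{\left(M,Q \right)} = M \left(9 - 1\right) = M 8 = 8 M$)
$J{\left(64 \right)} + D{\left(22,-647 \right)} = 627 + 8 \cdot 22 = 627 + 176 = 803$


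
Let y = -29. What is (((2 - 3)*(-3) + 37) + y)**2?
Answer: 121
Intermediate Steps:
(((2 - 3)*(-3) + 37) + y)**2 = (((2 - 3)*(-3) + 37) - 29)**2 = ((-1*(-3) + 37) - 29)**2 = ((3 + 37) - 29)**2 = (40 - 29)**2 = 11**2 = 121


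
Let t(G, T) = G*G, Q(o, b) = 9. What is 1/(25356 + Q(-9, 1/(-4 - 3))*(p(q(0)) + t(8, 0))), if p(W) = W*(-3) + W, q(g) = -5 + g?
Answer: 1/26022 ≈ 3.8429e-5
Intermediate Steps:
t(G, T) = G**2
p(W) = -2*W (p(W) = -3*W + W = -2*W)
1/(25356 + Q(-9, 1/(-4 - 3))*(p(q(0)) + t(8, 0))) = 1/(25356 + 9*(-2*(-5 + 0) + 8**2)) = 1/(25356 + 9*(-2*(-5) + 64)) = 1/(25356 + 9*(10 + 64)) = 1/(25356 + 9*74) = 1/(25356 + 666) = 1/26022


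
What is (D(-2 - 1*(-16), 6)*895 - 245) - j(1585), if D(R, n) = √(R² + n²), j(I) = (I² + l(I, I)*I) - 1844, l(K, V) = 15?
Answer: -2534401 + 1790*√58 ≈ -2.5208e+6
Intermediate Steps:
j(I) = -1844 + I² + 15*I (j(I) = (I² + 15*I) - 1844 = -1844 + I² + 15*I)
(D(-2 - 1*(-16), 6)*895 - 245) - j(1585) = (√((-2 - 1*(-16))² + 6²)*895 - 245) - (-1844 + 1585² + 15*1585) = (√((-2 + 16)² + 36)*895 - 245) - (-1844 + 2512225 + 23775) = (√(14² + 36)*895 - 245) - 1*2534156 = (√(196 + 36)*895 - 245) - 2534156 = (√232*895 - 245) - 2534156 = ((2*√58)*895 - 245) - 2534156 = (1790*√58 - 245) - 2534156 = (-245 + 1790*√58) - 2534156 = -2534401 + 1790*√58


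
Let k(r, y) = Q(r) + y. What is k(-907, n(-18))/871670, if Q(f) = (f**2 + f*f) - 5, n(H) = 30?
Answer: 1645323/871670 ≈ 1.8876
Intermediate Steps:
Q(f) = -5 + 2*f**2 (Q(f) = (f**2 + f**2) - 5 = 2*f**2 - 5 = -5 + 2*f**2)
k(r, y) = -5 + y + 2*r**2 (k(r, y) = (-5 + 2*r**2) + y = -5 + y + 2*r**2)
k(-907, n(-18))/871670 = (-5 + 30 + 2*(-907)**2)/871670 = (-5 + 30 + 2*822649)*(1/871670) = (-5 + 30 + 1645298)*(1/871670) = 1645323*(1/871670) = 1645323/871670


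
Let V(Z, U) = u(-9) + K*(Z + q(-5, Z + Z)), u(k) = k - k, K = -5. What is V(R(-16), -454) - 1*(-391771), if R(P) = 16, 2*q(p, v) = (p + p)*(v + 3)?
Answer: 392566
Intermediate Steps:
q(p, v) = p*(3 + v) (q(p, v) = ((p + p)*(v + 3))/2 = ((2*p)*(3 + v))/2 = (2*p*(3 + v))/2 = p*(3 + v))
u(k) = 0
V(Z, U) = 75 + 45*Z (V(Z, U) = 0 - 5*(Z - 5*(3 + (Z + Z))) = 0 - 5*(Z - 5*(3 + 2*Z)) = 0 - 5*(Z + (-15 - 10*Z)) = 0 - 5*(-15 - 9*Z) = 0 + (75 + 45*Z) = 75 + 45*Z)
V(R(-16), -454) - 1*(-391771) = (75 + 45*16) - 1*(-391771) = (75 + 720) + 391771 = 795 + 391771 = 392566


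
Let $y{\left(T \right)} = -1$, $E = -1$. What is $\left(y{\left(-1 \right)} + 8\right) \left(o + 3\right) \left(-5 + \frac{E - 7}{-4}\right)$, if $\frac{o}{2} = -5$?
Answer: $147$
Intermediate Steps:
$o = -10$ ($o = 2 \left(-5\right) = -10$)
$\left(y{\left(-1 \right)} + 8\right) \left(o + 3\right) \left(-5 + \frac{E - 7}{-4}\right) = \left(-1 + 8\right) \left(-10 + 3\right) \left(-5 + \frac{-1 - 7}{-4}\right) = 7 \left(-7\right) \left(-5 - -2\right) = - 49 \left(-5 + 2\right) = \left(-49\right) \left(-3\right) = 147$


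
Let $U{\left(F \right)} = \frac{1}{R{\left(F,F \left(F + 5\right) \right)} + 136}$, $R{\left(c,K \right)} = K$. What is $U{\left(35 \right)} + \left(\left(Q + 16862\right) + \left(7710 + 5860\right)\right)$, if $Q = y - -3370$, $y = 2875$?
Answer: $\frac{56335873}{1536} \approx 36677.0$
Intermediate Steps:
$U{\left(F \right)} = \frac{1}{136 + F \left(5 + F\right)}$ ($U{\left(F \right)} = \frac{1}{F \left(F + 5\right) + 136} = \frac{1}{F \left(5 + F\right) + 136} = \frac{1}{136 + F \left(5 + F\right)}$)
$Q = 6245$ ($Q = 2875 - -3370 = 2875 + 3370 = 6245$)
$U{\left(35 \right)} + \left(\left(Q + 16862\right) + \left(7710 + 5860\right)\right) = \frac{1}{136 + 35 \left(5 + 35\right)} + \left(\left(6245 + 16862\right) + \left(7710 + 5860\right)\right) = \frac{1}{136 + 35 \cdot 40} + \left(23107 + 13570\right) = \frac{1}{136 + 1400} + 36677 = \frac{1}{1536} + 36677 = \frac{56335873}{1536}$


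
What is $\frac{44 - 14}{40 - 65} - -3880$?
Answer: $\frac{19394}{5} \approx 3878.8$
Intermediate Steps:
$\frac{44 - 14}{40 - 65} - -3880 = \frac{30}{-25} + 3880 = 30 \left(- \frac{1}{25}\right) + 3880 = - \frac{6}{5} + 3880 = \frac{19394}{5}$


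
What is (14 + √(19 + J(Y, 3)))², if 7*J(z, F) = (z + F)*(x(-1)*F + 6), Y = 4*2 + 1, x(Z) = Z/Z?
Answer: (98 + √1687)²/49 ≈ 394.72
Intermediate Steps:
x(Z) = 1
Y = 9 (Y = 8 + 1 = 9)
J(z, F) = (6 + F)*(F + z)/7 (J(z, F) = ((z + F)*(1*F + 6))/7 = ((F + z)*(F + 6))/7 = ((F + z)*(6 + F))/7 = ((6 + F)*(F + z))/7 = (6 + F)*(F + z)/7)
(14 + √(19 + J(Y, 3)))² = (14 + √(19 + ((⅐)*3² + (6/7)*3 + (6/7)*9 + (⅐)*3*9)))² = (14 + √(19 + ((⅐)*9 + 18/7 + 54/7 + 27/7)))² = (14 + √(19 + (9/7 + 18/7 + 54/7 + 27/7)))² = (14 + √(19 + 108/7))² = (14 + √(241/7))² = (14 + √1687/7)²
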